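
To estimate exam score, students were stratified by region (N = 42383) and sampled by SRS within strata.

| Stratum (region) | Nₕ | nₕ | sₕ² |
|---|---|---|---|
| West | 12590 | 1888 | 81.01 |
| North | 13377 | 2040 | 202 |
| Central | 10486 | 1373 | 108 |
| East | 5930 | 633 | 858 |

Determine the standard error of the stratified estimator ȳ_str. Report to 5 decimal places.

0.19866

Var(ȳ_str) = Σₕ Wₕ²(1 − fₕ)sₕ²/nₕ with Wₕ = Nₕ/N, N = 42383.
West: Wₕ = 0.29705306; term = 0.29705306²·(1 − 0.14996029)·81.01/1888 = 0.003218429.
North: Wₕ = 0.31562183; term = 0.31562183²·(1 − 0.15250056)·202/2040 = 0.0083597769.
Central: Wₕ = 0.24741052; term = 0.24741052²·(1 − 0.13093649)·108/1373 = 0.0041844757.
East: Wₕ = 0.13991459; term = 0.13991459²·(1 − 0.10674536)·858/633 = 0.023701992.
Sum = 0.039464674.
SE = √(0.039464674) = 0.19866.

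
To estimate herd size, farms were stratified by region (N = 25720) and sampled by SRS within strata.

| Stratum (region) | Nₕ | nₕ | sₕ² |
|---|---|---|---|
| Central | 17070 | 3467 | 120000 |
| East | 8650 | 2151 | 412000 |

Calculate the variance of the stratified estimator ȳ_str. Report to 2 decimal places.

28.43

Var(ȳ_str) = Σₕ Wₕ²(1 − fₕ)sₕ²/nₕ with Wₕ = Nₕ/N, N = 25720.
Central: Wₕ = 0.66368585; term = 0.66368585²·(1 − 0.20310486)·120000/3467 = 12.149368.
East: Wₕ = 0.33631415; term = 0.33631415²·(1 − 0.24867052)·412000/2151 = 16.277118.
Sum = 28.426486.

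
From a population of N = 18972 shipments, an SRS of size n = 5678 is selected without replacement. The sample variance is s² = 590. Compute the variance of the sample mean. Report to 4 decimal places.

0.0728

Under SRS without replacement, Var(ȳ) = (1 − f)·s²/n with f = n/N = 5678/18972 = 0.29928315.
Var(ȳ) = (1 − 0.29928315)·590/5678 = 0.70071685·0.10390983 = 0.072811367.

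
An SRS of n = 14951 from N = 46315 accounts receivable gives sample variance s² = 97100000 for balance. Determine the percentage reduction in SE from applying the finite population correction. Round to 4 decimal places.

f = n/N = 14951/46315 = 0.32281118.
SE_no-fpc = √(s²/n) = 80.588764; SE_fpc = √((1−f)s²/n) = 66.317689.
Ratio = √(1−f) = 0.82291483. Reduction = 100·(1 − 0.82291483) = 17.7085%.

17.7085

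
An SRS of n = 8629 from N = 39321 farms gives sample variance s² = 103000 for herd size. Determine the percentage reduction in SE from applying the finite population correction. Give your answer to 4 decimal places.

11.6513

f = n/N = 8629/39321 = 0.21945017.
SE_no-fpc = √(s²/n) = 3.454923; SE_fpc = √((1−f)s²/n) = 3.0523807.
Ratio = √(1−f) = 0.88348731. Reduction = 100·(1 − 0.88348731) = 11.6513%.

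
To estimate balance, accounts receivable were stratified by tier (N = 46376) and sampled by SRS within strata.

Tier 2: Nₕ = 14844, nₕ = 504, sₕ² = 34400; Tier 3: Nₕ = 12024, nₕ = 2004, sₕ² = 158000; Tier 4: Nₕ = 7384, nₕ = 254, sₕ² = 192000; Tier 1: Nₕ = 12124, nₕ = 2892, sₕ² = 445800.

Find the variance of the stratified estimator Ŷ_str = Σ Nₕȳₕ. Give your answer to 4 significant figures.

Var(Ŷ_str) = Σₕ Nₕ²(1 − fₕ)sₕ²/nₕ.
Tier 2: 14844²·(1 − 504/14844)·34400/504 = 1.4528742 × 10^10.
Tier 3: 12024²·(1 − 2004/12024)·158000/2004 = 9.49896 × 10^9.
Tier 4: 7384²·(1 − 254/7384)·192000/254 = 3.9796853 × 10^10.
Tier 1: 12124²·(1 − 2892/12124)·445800/2892 = 1.725375 × 10^10.
Sum = 8.1078305 × 10^10.

8.108 × 10^10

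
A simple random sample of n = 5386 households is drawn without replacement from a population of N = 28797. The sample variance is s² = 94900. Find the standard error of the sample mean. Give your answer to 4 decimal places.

Under SRS without replacement, Var(ȳ) = (1 − f)·s²/n with f = n/N = 5386/28797 = 0.18703337.
Var(ȳ) = (1 − 0.18703337)·94900/5386 = 0.81296663·17.619755 = 14.324273.
SE(ȳ) = √(14.324273) = 3.7847.

3.7847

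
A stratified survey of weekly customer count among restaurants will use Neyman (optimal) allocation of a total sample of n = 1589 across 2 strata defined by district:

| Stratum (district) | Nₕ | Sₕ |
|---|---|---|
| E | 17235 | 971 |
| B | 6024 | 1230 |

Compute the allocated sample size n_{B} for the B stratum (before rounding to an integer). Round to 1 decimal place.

487.6

Neyman allocation: nₕ = n·NₕSₕ / Σⱼ NⱼSⱼ.
Σ NⱼSⱼ = 17235·971 + 6024·1230 = 2.4144705 × 10^7.
n_{B} = 1589·6024·1230 / (2.4144705 × 10^7) = 487.6.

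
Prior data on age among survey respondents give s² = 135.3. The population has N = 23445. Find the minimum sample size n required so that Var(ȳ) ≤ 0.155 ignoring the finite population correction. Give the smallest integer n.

873

Without fpc, n₀ = s²/D = 135.3/0.155 = 872.9032.
Rounding up, n = 873.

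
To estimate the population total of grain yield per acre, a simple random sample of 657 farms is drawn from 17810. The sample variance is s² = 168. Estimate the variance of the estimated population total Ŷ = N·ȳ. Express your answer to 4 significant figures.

Var(Ŷ) = N²·Var(ȳ) = N²·(1 − n/N)·s²/n.
f = 657/17810 = 0.03688939; Var(ȳ) = 0.96311061·168/657 = 0.24627486.
Var(Ŷ) = 17810² · 0.24627486 = 7.8117425 × 10^7.

7.812 × 10^7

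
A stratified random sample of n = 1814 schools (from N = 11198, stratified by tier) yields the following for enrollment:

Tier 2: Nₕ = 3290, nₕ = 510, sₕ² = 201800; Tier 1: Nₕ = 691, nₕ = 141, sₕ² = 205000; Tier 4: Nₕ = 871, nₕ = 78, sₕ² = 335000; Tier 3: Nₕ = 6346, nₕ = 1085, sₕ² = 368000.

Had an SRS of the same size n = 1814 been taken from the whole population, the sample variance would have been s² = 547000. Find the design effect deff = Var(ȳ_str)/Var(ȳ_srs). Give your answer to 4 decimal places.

Var(ȳ_str) = Σ Wₕ²(1−fₕ)sₕ²/nₕ with Wₕ = Nₕ/11198:
  Tier 2: (3290/11198)²·(1−510/3290)·201800/510 = 28.860959
  Tier 1: (691/11198)²·(1−141/691)·205000/141 = 4.406508
  Tier 4: (871/11198)²·(1−78/871)·335000/78 = 23.657052
  Tier 3: (6346/11198)²·(1−1085/6346)·368000/1085 = 90.303696
  → Var(ȳ_str) = 147.22822.
Var(ȳ_srs) = (1 − 1814/11198)·547000/1814 = 252.69554.
deff = 147.22822 / 252.69554 = 0.5826.

0.5826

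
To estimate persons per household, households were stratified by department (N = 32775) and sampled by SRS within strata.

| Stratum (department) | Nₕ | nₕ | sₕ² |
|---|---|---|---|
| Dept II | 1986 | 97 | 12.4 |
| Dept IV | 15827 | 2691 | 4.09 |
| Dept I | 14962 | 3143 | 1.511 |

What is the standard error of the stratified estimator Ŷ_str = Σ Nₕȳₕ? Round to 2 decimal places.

Var(Ŷ_str) = Σₕ Nₕ²(1 − fₕ)sₕ²/nₕ.
Dept II: 1986²·(1 − 97/1986)·12.4/97 = 479580.1.
Dept IV: 15827²·(1 − 2691/15827)·4.09/2691 = 315988.55.
Dept I: 14962²·(1 − 3143/14962)·1.511/3143 = 85014.003.
Sum = 880582.65.
SE = √(880582.65) = 938.39.

938.39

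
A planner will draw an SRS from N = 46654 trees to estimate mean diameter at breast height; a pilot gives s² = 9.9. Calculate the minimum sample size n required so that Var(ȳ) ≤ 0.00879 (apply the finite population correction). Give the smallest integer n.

Without fpc, n₀ = s²/D = 9.9/0.00879 = 1126.2799.
With fpc, (1 − n/N)·s²/n ≤ D requires n ≥ n₀/(1 + n₀/N) = 1126.2799/(1 + 1126.2799/46654) = 1099.7312.
Rounding up, n = 1100.

1100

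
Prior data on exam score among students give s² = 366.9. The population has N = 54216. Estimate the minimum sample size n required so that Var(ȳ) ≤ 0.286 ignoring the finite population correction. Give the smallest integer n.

1283

Without fpc, n₀ = s²/D = 366.9/0.286 = 1282.8671.
Rounding up, n = 1283.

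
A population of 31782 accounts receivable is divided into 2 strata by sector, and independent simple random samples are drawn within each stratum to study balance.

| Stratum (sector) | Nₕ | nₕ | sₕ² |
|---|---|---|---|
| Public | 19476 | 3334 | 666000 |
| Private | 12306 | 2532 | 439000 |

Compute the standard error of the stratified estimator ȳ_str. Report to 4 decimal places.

9.1005

Var(ȳ_str) = Σₕ Wₕ²(1 − fₕ)sₕ²/nₕ with Wₕ = Nₕ/N, N = 31782.
Public: Wₕ = 0.61279970; term = 0.61279970²·(1 − 0.17118505)·666000/3334 = 62.173211.
Private: Wₕ = 0.38720030; term = 0.38720030²·(1 − 0.20575329)·439000/2532 = 20.645605.
Sum = 82.818816.
SE = √(82.818816) = 9.1005.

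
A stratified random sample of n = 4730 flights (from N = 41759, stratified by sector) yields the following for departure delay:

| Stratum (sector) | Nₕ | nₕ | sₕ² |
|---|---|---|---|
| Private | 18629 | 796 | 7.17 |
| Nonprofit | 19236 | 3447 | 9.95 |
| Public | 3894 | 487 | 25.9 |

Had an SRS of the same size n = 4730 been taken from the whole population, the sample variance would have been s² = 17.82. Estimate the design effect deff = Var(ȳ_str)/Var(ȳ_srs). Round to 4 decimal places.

Var(ȳ_str) = Σ Wₕ²(1−fₕ)sₕ²/nₕ with Wₕ = Nₕ/41759:
  Private: (18629/41759)²·(1−796/18629)·7.17/796 = 0.0017160102
  Nonprofit: (19236/41759)²·(1−3447/19236)·9.95/3447 = 5.0274876 × 10^-4
  Public: (3894/41759)²·(1−487/3894)·25.9/487 = 4.0461195 × 10^-4
  → Var(ȳ_str) = 0.0026233709.
Var(ȳ_srs) = (1 − 4730/41759)·17.82/4730 = 0.0033407075.
deff = 0.0026233709 / 0.0033407075 = 0.7853.

0.7853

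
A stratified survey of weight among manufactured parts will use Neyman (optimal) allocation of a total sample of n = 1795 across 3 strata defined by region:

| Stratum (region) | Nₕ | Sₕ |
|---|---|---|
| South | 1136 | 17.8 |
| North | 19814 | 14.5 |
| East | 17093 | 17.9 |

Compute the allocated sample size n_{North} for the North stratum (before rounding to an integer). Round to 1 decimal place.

840.6

Neyman allocation: nₕ = n·NₕSₕ / Σⱼ NⱼSⱼ.
Σ NⱼSⱼ = 1136·17.8 + 19814·14.5 + 17093·17.9 = 613488.5.
n_{North} = 1795·19814·14.5 / 613488.5 = 840.6.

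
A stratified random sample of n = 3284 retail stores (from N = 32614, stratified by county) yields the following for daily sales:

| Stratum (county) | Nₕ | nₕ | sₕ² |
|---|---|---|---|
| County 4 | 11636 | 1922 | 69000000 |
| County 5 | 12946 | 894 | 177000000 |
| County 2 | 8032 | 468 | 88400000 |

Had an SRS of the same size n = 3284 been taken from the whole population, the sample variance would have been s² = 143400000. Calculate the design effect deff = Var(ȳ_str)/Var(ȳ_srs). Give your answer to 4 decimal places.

Var(ȳ_str) = Σ Wₕ²(1−fₕ)sₕ²/nₕ with Wₕ = Nₕ/32614:
  County 4: (11636/32614)²·(1−1922/11636)·69000000/1922 = 3814.9547
  County 5: (12946/32614)²·(1−894/12946)·177000000/894 = 29041.72
  County 2: (8032/32614)²·(1−468/8032)·88400000/468 = 10788.809
  → Var(ȳ_str) = 43645.484.
Var(ȳ_srs) = (1 − 3284/32614)·143400000/3284 = 39269.376.
deff = 43645.484 / 39269.376 = 1.1114.

1.1114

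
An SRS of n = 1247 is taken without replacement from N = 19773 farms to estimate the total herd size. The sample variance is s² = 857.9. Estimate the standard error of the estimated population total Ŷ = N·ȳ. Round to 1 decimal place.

Var(Ŷ) = N²·Var(ȳ) = N²·(1 − n/N)·s²/n.
f = 1247/19773 = 0.06306580; Var(ȳ) = 0.93693420·857.9/1247 = 0.64458368.
Var(Ŷ) = 19773² · 0.64458368 = 2.5201387 × 10^8.
SE(Ŷ) = √(2.5201387 × 10^8) = 15874.9.

15874.9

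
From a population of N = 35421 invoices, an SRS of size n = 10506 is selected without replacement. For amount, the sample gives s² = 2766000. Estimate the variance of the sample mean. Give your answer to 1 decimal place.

Under SRS without replacement, Var(ȳ) = (1 − f)·s²/n with f = n/N = 10506/35421 = 0.29660371.
Var(ȳ) = (1 − 0.29660371)·2766000/10506 = 0.70339629·263.27813 = 185.18886.

185.2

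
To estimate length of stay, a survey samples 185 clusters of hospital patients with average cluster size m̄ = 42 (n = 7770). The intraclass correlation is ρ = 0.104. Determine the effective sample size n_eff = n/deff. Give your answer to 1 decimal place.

1476.1

deff = 1 + (42 − 1)·0.104 = 1 + 4.264 = 5.264.
n_eff = 7770 / 5.264 = 1476.1.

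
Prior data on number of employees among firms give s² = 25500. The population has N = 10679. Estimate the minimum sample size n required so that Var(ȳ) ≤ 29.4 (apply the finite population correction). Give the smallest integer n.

Without fpc, n₀ = s²/D = 25500/29.4 = 867.3469.
With fpc, (1 − n/N)·s²/n ≤ D requires n ≥ n₀/(1 + n₀/N) = 867.3469/(1 + 867.3469/10679) = 802.1929.
Rounding up, n = 803.

803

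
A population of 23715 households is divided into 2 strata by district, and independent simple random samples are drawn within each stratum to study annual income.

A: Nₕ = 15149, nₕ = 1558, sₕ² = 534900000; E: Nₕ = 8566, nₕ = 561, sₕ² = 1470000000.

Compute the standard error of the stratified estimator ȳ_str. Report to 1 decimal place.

Var(ȳ_str) = Σₕ Wₕ²(1 − fₕ)sₕ²/nₕ with Wₕ = Nₕ/N, N = 23715.
A: Wₕ = 0.63879401; term = 0.63879401²·(1 − 0.10284507)·534900000/1558 = 125688.13.
E: Wₕ = 0.36120599; term = 0.36120599²·(1 − 0.06549148)·1470000000/561 = 319482.9.
Sum = 445171.03.
SE = √(445171.03) = 667.2.

667.2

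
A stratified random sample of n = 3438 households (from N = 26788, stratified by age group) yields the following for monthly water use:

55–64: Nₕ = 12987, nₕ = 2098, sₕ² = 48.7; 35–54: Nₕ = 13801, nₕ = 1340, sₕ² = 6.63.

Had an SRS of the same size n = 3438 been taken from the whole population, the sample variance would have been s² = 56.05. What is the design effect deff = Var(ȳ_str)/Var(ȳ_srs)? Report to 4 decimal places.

0.4053

Var(ȳ_str) = Σ Wₕ²(1−fₕ)sₕ²/nₕ with Wₕ = Nₕ/26788:
  55–64: (12987/26788)²·(1−2098/12987)·48.7/2098 = 0.004574459
  35–54: (13801/26788)²·(1−1340/13801)·6.63/1340 = 0.0011857458
  → Var(ȳ_str) = 0.0057602048.
Var(ȳ_srs) = (1 − 3438/26788)·56.05/3438 = 0.014210728.
deff = 0.0057602048 / 0.014210728 = 0.4053.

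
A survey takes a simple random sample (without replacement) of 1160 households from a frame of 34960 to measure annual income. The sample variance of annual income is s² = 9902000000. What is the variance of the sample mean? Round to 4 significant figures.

8.253 × 10^6

Under SRS without replacement, Var(ȳ) = (1 − f)·s²/n with f = n/N = 1160/34960 = 0.03318078.
Var(ȳ) = (1 − 0.03318078)·9902000000/1160 = 0.96681922·8.5362069 × 10^6 = 8.2529689 × 10^6.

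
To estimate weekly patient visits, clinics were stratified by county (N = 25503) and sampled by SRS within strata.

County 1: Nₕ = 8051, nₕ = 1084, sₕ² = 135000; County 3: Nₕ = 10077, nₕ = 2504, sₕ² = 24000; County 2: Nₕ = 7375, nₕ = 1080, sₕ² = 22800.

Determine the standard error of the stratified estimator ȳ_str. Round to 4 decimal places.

3.6568

Var(ȳ_str) = Σₕ Wₕ²(1 − fₕ)sₕ²/nₕ with Wₕ = Nₕ/N, N = 25503.
County 1: Wₕ = 0.31568835; term = 0.31568835²·(1 − 0.13464166)·135000/1084 = 10.740329.
County 3: Wₕ = 0.39512998; term = 0.39512998²·(1 − 0.24848665)·24000/2504 = 1.1245884.
County 2: Wₕ = 0.28918166; term = 0.28918166²·(1 − 0.14644068)·22800/1080 = 1.5069065.
Sum = 13.371824.
SE = √(13.371824) = 3.6568.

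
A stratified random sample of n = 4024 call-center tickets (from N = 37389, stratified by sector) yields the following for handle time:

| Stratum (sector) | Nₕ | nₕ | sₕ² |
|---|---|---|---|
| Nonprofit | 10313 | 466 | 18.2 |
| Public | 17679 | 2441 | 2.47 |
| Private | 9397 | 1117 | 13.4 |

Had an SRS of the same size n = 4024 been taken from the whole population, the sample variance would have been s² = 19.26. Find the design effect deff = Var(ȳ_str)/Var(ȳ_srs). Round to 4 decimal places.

Var(ȳ_str) = Σ Wₕ²(1−fₕ)sₕ²/nₕ with Wₕ = Nₕ/37389:
  Nonprofit: (10313/37389)²·(1−466/10313)·18.2/466 = 0.0028371789
  Public: (17679/37389)²·(1−2441/17679)·2.47/2441 = 1.9499665 × 10^-4
  Private: (9397/37389)²·(1−1117/9397)·13.4/1117 = 6.6770325 × 10^-4
  → Var(ȳ_str) = 0.0036998788.
Var(ȳ_srs) = (1 − 4024/37389)·19.26/4024 = 0.0042711575.
deff = 0.0036998788 / 0.0042711575 = 0.8662.

0.8662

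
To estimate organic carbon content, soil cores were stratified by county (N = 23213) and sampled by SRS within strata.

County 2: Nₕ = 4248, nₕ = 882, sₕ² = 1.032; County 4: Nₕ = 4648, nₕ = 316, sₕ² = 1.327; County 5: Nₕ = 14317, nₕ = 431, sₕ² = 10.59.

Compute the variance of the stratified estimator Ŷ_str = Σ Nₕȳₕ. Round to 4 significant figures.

Var(Ŷ_str) = Σₕ Nₕ²(1 − fₕ)sₕ²/nₕ.
County 2: 4248²·(1 − 882/4248)·1.032/882 = 16730.531.
County 4: 4648²·(1 − 316/4648)·1.327/316 = 84554.827.
County 5: 14317²·(1 − 431/14317)·10.59/431 = 4.8848122 × 10^6.
Sum = 4.9860976 × 10^6.

4.986 × 10^6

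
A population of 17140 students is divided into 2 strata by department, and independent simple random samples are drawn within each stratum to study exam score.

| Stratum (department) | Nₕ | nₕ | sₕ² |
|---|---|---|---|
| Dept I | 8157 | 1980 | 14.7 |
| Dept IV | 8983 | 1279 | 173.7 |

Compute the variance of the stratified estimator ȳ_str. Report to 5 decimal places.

Var(ȳ_str) = Σₕ Wₕ²(1 − fₕ)sₕ²/nₕ with Wₕ = Nₕ/N, N = 17140.
Dept I: Wₕ = 0.47590432; term = 0.47590432²·(1 − 0.24273630)·14.7/1980 = 0.001273323.
Dept IV: Wₕ = 0.52409568; term = 0.52409568²·(1 − 0.14238005)·173.7/1279 = 0.031992289.
Sum = 0.033265612.

0.03327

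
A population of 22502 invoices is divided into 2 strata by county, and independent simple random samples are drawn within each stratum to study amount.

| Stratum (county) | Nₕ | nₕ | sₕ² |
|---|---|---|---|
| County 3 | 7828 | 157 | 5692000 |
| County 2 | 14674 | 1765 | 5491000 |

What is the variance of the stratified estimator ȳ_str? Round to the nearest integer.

5463

Var(ȳ_str) = Σₕ Wₕ²(1 − fₕ)sₕ²/nₕ with Wₕ = Nₕ/N, N = 22502.
County 3: Wₕ = 0.34788019; term = 0.34788019²·(1 − 0.02005621)·5692000/157 = 4299.5777.
County 2: Wₕ = 0.65211981; term = 0.65211981²·(1 − 0.12028077)·5491000/1765 = 1163.873.
Sum = 5463.4507.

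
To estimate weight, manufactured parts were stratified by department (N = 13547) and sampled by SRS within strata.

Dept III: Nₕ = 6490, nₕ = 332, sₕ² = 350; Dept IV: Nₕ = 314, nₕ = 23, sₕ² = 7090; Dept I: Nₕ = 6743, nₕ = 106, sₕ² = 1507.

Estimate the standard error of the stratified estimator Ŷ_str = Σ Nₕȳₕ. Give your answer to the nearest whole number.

26581

Var(Ŷ_str) = Σₕ Nₕ²(1 − fₕ)sₕ²/nₕ.
Dept III: 6490²·(1 − 332/6490)·350/332 = 4.213222 × 10^7.
Dept IV: 314²·(1 − 23/314)·7090/23 = 2.8167029 × 10^7.
Dept I: 6743²·(1 − 106/6743)·1507/106 = 6.3625669 × 10^8.
Sum = 7.0655594 × 10^8.
SE = √(7.0655594 × 10^8) = 26581.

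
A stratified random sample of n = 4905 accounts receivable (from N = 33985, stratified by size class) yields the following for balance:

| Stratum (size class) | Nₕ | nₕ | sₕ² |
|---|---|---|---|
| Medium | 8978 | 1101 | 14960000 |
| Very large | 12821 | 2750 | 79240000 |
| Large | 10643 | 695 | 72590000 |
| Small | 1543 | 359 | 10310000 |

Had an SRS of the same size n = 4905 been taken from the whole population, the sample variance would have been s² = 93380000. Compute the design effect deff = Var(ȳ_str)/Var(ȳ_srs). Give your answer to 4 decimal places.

Var(ȳ_str) = Σ Wₕ²(1−fₕ)sₕ²/nₕ with Wₕ = Nₕ/33985:
  Medium: (8978/33985)²·(1−1101/8978)·14960000/1101 = 831.9748
  Very large: (12821/33985)²·(1−2750/12821)·79240000/2750 = 3221.3041
  Large: (10643/33985)²·(1−695/10643)·72590000/695 = 9574.526
  Small: (1543/33985)²·(1−359/1543)·10310000/359 = 45.426293
  → Var(ȳ_str) = 13673.231.
Var(ȳ_srs) = (1 − 4905/33985)·93380000/4905 = 16290.034.
deff = 13673.231 / 16290.034 = 0.8394.

0.8394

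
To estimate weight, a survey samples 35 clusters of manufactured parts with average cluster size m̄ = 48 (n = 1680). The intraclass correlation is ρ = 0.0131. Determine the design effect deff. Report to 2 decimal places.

deff = 1 + (48 − 1)·0.0131 = 1 + 0.6157 = 1.6157.

1.62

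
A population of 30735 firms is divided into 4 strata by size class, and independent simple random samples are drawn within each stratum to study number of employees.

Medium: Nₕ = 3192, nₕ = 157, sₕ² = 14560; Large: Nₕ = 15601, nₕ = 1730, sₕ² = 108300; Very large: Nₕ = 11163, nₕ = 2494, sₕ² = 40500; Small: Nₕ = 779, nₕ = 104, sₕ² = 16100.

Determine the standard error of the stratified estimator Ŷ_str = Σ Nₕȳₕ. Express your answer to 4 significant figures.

126900

Var(Ŷ_str) = Σₕ Nₕ²(1 − fₕ)sₕ²/nₕ.
Medium: 3192²·(1 − 157/3192)·14560/157 = 8.9842805 × 10^8.
Large: 15601²·(1 − 1730/15601)·108300/1730 = 1.3546982 × 10^10.
Very large: 11163²·(1 − 2494/11163)·40500/2494 = 1.5714787 × 10^9.
Small: 779²·(1 − 104/779)·16100/104 = 8.1401755 × 10^7.
Sum = 1.6098291 × 10^10.
SE = √(1.6098291 × 10^10) = 126900.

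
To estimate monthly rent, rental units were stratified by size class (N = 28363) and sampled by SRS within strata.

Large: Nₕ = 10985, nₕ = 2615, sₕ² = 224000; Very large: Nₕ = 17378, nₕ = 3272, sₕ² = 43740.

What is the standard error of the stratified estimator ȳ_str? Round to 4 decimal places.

Var(ȳ_str) = Σₕ Wₕ²(1 − fₕ)sₕ²/nₕ with Wₕ = Nₕ/N, N = 28363.
Large: Wₕ = 0.38730036; term = 0.38730036²·(1 − 0.23805189)·224000/2615 = 9.7903341.
Very large: Wₕ = 0.61269964; term = 0.61269964²·(1 − 0.18828404)·43740/3272 = 4.0734729.
Sum = 13.863807.
SE = √(13.863807) = 3.7234.

3.7234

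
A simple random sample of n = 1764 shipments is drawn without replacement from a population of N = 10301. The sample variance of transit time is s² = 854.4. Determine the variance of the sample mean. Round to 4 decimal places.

0.4014

Under SRS without replacement, Var(ȳ) = (1 − f)·s²/n with f = n/N = 1764/10301 = 0.17124551.
Var(ȳ) = (1 − 0.17124551)·854.4/1764 = 0.82875449·0.48435374 = 0.40141034.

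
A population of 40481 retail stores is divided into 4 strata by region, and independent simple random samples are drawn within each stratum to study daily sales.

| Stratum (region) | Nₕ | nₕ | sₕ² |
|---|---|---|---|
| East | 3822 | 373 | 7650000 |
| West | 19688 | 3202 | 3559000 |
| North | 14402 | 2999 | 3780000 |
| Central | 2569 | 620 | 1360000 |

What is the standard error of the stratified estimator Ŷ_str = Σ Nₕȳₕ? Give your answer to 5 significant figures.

921460

Var(Ŷ_str) = Σₕ Nₕ²(1 − fₕ)sₕ²/nₕ.
East: 3822²·(1 − 373/3822)·7650000/373 = 2.7035629 × 10^11.
West: 19688²·(1 − 3202/19688)·3559000/3202 = 3.607643 × 10^11.
North: 14402²·(1 − 2999/14402)·3780000/2999 = 2.0699377 × 10^11.
Central: 2569²·(1 − 620/2569)·1360000/620 = 1.0983055 × 10^10.
Sum = 8.4909742 × 10^11.
SE = √(8.4909742 × 10^11) = 921460.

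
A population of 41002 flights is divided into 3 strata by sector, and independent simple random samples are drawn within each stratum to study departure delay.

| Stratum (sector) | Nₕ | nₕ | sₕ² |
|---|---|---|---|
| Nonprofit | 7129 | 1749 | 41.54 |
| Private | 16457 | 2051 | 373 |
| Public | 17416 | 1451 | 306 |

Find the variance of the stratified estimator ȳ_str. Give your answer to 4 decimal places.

Var(ȳ_str) = Σₕ Wₕ²(1 − fₕ)sₕ²/nₕ with Wₕ = Nₕ/N, N = 41002.
Nonprofit: Wₕ = 0.17386957; term = 0.17386957²·(1 − 0.24533595)·41.54/1749 = 5.4184802 × 10^-4.
Private: Wₕ = 0.40137066; term = 0.40137066²·(1 − 0.12462782)·373/2051 = 0.025646445.
Public: Wₕ = 0.42475977; term = 0.42475977²·(1 − 0.08331419)·306/1451 = 0.034878779.
Sum = 0.061067072.

0.0611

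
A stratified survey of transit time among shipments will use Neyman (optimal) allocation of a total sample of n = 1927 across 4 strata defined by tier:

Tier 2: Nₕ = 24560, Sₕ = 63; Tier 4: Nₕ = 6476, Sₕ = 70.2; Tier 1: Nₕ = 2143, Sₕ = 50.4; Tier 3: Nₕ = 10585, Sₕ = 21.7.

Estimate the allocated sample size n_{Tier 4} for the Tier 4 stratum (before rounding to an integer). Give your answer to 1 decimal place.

374.4

Neyman allocation: nₕ = n·NₕSₕ / Σⱼ NⱼSⱼ.
Σ NⱼSⱼ = 24560·63 + 6476·70.2 + 2143·50.4 + 10585·21.7 = 2.3395969 × 10^6.
n_{Tier 4} = 1927·6476·70.2 / (2.3395969 × 10^6) = 374.4.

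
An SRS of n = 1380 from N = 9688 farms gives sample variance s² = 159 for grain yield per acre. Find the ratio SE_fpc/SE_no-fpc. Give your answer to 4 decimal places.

0.9260

f = n/N = 1380/9688 = 0.14244426.
SE_no-fpc = √(s²/n) = 0.33943687; SE_fpc = √((1−f)s²/n) = 0.31433316.
Ratio = √(1−f) = 0.92604305.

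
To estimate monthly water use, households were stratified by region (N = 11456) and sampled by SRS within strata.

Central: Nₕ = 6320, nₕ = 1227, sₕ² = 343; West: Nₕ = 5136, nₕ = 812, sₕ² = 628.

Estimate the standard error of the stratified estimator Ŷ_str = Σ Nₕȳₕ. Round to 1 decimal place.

Var(Ŷ_str) = Σₕ Nₕ²(1 − fₕ)sₕ²/nₕ.
Central: 6320²·(1 − 1227/6320)·343/1227 = 8.9978824 × 10^6.
West: 5136²·(1 − 812/5136)·628/812 = 1.7175695 × 10^7.
Sum = 2.6173577 × 10^7.
SE = √(2.6173577 × 10^7) = 5116.0.

5116.0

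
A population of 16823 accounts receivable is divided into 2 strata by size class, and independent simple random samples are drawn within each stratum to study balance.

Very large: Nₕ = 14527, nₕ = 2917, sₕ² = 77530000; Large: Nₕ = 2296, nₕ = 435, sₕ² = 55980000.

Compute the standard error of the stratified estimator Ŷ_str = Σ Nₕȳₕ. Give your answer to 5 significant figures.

Var(Ŷ_str) = Σₕ Nₕ²(1 − fₕ)sₕ²/nₕ.
Very large: 14527²·(1 − 2917/14527)·77530000/2917 = 4.482719 × 10^12.
Large: 2296²·(1 − 435/2296)·55980000/435 = 5.4987237 × 10^11.
Sum = 5.0325914 × 10^12.
SE = √(5.0325914 × 10^12) = 2.2433 × 10^6.

2.2433 × 10^6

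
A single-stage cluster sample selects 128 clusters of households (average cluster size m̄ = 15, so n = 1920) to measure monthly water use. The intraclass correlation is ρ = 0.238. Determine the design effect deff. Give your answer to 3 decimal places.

deff = 1 + (15 − 1)·0.238 = 1 + 3.332 = 4.332.

4.332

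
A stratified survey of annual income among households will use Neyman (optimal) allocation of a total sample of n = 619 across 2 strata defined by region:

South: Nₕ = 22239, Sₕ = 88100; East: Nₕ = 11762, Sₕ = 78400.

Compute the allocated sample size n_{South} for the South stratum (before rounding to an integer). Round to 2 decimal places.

Neyman allocation: nₕ = n·NₕSₕ / Σⱼ NⱼSⱼ.
Σ NⱼSⱼ = 22239·88100 + 11762·78400 = 2.8813967 × 10^9.
n_{South} = 619·22239·88100 / (2.8813967 × 10^9) = 420.90.

420.90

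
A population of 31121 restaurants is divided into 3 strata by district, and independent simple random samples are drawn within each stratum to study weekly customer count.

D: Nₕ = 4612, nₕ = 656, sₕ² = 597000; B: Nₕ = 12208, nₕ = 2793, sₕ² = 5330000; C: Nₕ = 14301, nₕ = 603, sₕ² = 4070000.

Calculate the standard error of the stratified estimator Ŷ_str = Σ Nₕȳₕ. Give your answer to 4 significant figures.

Var(Ŷ_str) = Σₕ Nₕ²(1 − fₕ)sₕ²/nₕ.
D: 4612²·(1 − 656/4612)·597000/656 = 1.6604128 × 10^10.
B: 12208²·(1 − 2793/12208)·5330000/2793 = 2.1934166 × 10^11.
C: 14301²·(1 − 603/14301)·4070000/603 = 1.3222107 × 10^12.
Sum = 1.5581565 × 10^12.
SE = √(1.5581565 × 10^12) = 1.248 × 10^6.

1.248 × 10^6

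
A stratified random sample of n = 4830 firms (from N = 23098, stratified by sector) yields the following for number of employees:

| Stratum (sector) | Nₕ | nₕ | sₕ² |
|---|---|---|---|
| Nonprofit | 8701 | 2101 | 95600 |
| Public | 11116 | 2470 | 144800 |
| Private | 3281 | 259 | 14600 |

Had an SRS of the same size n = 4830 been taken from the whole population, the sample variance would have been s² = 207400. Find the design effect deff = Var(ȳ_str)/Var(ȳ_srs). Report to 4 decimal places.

Var(ȳ_str) = Σ Wₕ²(1−fₕ)sₕ²/nₕ with Wₕ = Nₕ/23098:
  Nonprofit: (8701/23098)²·(1−2101/8701)·95600/2101 = 4.8977452
  Public: (11116/23098)²·(1−2470/11116)·144800/2470 = 10.560552
  Private: (3281/23098)²·(1−259/3281)·14600/259 = 1.047623
  → Var(ȳ_str) = 16.50592.
Var(ȳ_srs) = (1 − 4830/23098)·207400/4830 = 33.960826.
deff = 16.50592 / 33.960826 = 0.4860.

0.4860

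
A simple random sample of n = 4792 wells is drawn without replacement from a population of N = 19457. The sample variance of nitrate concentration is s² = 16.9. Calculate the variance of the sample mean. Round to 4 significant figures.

0.002658

Under SRS without replacement, Var(ȳ) = (1 − f)·s²/n with f = n/N = 4792/19457 = 0.24628668.
Var(ȳ) = (1 − 0.24628668)·16.9/4792 = 0.75371332·0.0035267112 = 0.0026581292.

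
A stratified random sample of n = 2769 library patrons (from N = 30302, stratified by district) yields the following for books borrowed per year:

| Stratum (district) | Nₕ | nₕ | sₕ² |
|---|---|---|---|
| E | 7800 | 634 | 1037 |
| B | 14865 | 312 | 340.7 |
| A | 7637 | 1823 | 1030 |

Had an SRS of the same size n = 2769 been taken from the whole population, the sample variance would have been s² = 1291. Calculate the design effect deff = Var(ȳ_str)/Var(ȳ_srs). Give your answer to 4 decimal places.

Var(ȳ_str) = Σ Wₕ²(1−fₕ)sₕ²/nₕ with Wₕ = Nₕ/30302:
  E: (7800/30302)²·(1−634/7800)·1037/634 = 0.099567664
  B: (14865/30302)²·(1−312/14865)·340.7/312 = 0.25727192
  A: (7637/30302)²·(1−1823/7637)·1030/1823 = 0.027321578
  → Var(ȳ_str) = 0.38416116.
Var(ȳ_srs) = (1 − 2769/30302)·1291/2769 = 0.42362885.
deff = 0.38416116 / 0.42362885 = 0.9068.

0.9068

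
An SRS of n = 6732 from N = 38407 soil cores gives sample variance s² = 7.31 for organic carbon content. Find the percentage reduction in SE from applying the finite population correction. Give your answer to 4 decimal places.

f = n/N = 6732/38407 = 0.17528055.
SE_no-fpc = √(s²/n) = 0.032952368; SE_fpc = √((1−f)s²/n) = 0.029925386.
Ratio = √(1−f) = 0.90814066. Reduction = 100·(1 − 0.90814066) = 9.1859%.

9.1859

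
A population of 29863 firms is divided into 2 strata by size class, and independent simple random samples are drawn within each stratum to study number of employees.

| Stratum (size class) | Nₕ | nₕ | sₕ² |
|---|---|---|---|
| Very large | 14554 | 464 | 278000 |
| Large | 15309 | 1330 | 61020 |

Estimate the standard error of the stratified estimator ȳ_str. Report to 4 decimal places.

12.1975

Var(ȳ_str) = Σₕ Wₕ²(1 − fₕ)sₕ²/nₕ with Wₕ = Nₕ/N, N = 29863.
Very large: Wₕ = 0.48735894; term = 0.48735894²·(1 − 0.03188127)·278000/464 = 137.76957.
Large: Wₕ = 0.51264106; term = 0.51264106²·(1 − 0.08687700)·61020/1330 = 11.009729.
Sum = 148.7793.
SE = √(148.7793) = 12.1975.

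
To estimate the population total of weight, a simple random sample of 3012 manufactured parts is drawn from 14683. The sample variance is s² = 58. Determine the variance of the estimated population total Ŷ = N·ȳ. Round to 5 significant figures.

Var(Ŷ) = N²·Var(ȳ) = N²·(1 − n/N)·s²/n.
f = 3012/14683 = 0.20513519; Var(ȳ) = 0.79486481·58/3012 = 0.015306162.
Var(Ŷ) = 14683² · 0.015306162 = 3.299863 × 10^6.

3.2999 × 10^6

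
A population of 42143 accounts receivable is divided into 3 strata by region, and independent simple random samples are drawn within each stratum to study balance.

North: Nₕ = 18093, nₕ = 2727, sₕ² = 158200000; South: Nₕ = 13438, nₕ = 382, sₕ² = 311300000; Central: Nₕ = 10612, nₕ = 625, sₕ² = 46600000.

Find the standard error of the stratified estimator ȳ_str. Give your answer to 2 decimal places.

Var(ȳ_str) = Σₕ Wₕ²(1 − fₕ)sₕ²/nₕ with Wₕ = Nₕ/N, N = 42143.
North: Wₕ = 0.42932397; term = 0.42932397²·(1 − 0.15072127)·158200000/2727 = 9081.1711.
South: Wₕ = 0.31886672; term = 0.31886672²·(1 − 0.02842685)·311300000/382 = 80502.55.
Central: Wₕ = 0.25180932; term = 0.25180932²·(1 − 0.05889559)·46600000/625 = 4449.255.
Sum = 94032.976.
SE = √(94032.976) = 306.65.

306.65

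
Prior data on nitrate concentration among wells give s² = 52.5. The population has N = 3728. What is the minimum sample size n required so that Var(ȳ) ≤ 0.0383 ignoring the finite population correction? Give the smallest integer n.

Without fpc, n₀ = s²/D = 52.5/0.0383 = 1370.7572.
Rounding up, n = 1371.

1371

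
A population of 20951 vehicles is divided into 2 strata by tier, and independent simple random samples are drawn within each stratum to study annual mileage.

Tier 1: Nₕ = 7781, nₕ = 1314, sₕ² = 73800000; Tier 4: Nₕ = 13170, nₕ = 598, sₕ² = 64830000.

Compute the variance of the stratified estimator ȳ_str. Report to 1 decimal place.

Var(ȳ_str) = Σₕ Wₕ²(1 − fₕ)sₕ²/nₕ with Wₕ = Nₕ/N, N = 20951.
Tier 1: Wₕ = 0.37139039; term = 0.37139039²·(1 − 0.16887290)·73800000/1314 = 6438.575.
Tier 4: Wₕ = 0.62860961; term = 0.62860961²·(1 − 0.04540623)·64830000/598 = 40893.612.
Sum = 47332.187.

47332.2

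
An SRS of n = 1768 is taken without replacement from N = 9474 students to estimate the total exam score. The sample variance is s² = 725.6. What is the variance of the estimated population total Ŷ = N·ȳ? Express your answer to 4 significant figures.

2.996 × 10^7

Var(Ŷ) = N²·Var(ȳ) = N²·(1 − n/N)·s²/n.
f = 1768/9474 = 0.18661600; Var(ȳ) = 0.81338400·725.6/1768 = 0.33381868.
Var(Ŷ) = 9474² · 0.33381868 = 2.9962455 × 10^7.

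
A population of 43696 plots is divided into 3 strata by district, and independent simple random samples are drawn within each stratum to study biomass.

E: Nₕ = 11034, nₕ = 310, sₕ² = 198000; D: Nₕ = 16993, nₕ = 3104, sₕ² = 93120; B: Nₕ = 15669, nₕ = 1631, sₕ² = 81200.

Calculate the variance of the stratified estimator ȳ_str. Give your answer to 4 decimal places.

49.0269

Var(ȳ_str) = Σₕ Wₕ²(1 − fₕ)sₕ²/nₕ with Wₕ = Nₕ/N, N = 43696.
E: Wₕ = 0.25251739; term = 0.25251739²·(1 − 0.02809498)·198000/310 = 39.58311.
D: Wₕ = 0.38889143; term = 0.38889143²·(1 − 0.18266345)·93120/3104 = 3.7083347.
B: Wₕ = 0.35859118; term = 0.35859118²·(1 − 0.10409088)·81200/1631 = 5.7354199.
Sum = 49.026865.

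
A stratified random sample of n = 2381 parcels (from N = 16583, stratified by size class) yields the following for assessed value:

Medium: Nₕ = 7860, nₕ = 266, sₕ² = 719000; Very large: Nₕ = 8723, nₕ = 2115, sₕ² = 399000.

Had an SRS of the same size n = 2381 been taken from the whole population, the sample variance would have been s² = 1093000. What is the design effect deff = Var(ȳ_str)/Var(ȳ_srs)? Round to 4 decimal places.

1.5929

Var(ȳ_str) = Σ Wₕ²(1−fₕ)sₕ²/nₕ with Wₕ = Nₕ/16583:
  Medium: (7860/16583)²·(1−266/7860)·719000/266 = 586.69744
  Very large: (8723/16583)²·(1−2115/8723)·399000/2115 = 39.543238
  → Var(ȳ_str) = 626.24068.
Var(ȳ_srs) = (1 − 2381/16583)·1093000/2381 = 393.13995.
deff = 626.24068 / 393.13995 = 1.5929.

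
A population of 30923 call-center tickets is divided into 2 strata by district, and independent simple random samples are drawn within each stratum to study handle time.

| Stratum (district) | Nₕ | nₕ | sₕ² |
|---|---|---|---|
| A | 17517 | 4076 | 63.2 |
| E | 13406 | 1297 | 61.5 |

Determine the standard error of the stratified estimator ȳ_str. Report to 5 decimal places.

Var(ȳ_str) = Σₕ Wₕ²(1 − fₕ)sₕ²/nₕ with Wₕ = Nₕ/N, N = 30923.
A: Wₕ = 0.56647156; term = 0.56647156²·(1 − 0.23268825)·63.2/4076 = 0.0038177807.
E: Wₕ = 0.43352844; term = 0.43352844²·(1 − 0.09674772)·61.5/1297 = 0.0080496944.
Sum = 0.011867475.
SE = √(0.011867475) = 0.10894.

0.10894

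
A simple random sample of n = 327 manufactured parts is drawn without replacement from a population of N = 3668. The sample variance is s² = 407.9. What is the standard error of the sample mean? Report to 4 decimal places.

1.0659

Under SRS without replacement, Var(ȳ) = (1 − f)·s²/n with f = n/N = 327/3668 = 0.08914940.
Var(ȳ) = (1 − 0.08914940)·407.9/327 = 0.91085060·1.2474006 = 1.1361956.
SE(ȳ) = √(1.1361956) = 1.0659.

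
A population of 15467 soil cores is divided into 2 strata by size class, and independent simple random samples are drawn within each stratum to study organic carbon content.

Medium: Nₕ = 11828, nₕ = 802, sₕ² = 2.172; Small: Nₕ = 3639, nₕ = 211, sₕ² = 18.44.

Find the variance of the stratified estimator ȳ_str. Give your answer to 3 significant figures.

0.00603

Var(ȳ_str) = Σₕ Wₕ²(1 − fₕ)sₕ²/nₕ with Wₕ = Nₕ/N, N = 15467.
Medium: Wₕ = 0.76472490; term = 0.76472490²·(1 − 0.06780521)·2.172/802 = 0.0014763951.
Small: Wₕ = 0.23527510; term = 0.23527510²·(1 − 0.05798296)·18.44/211 = 0.0045571063.
Sum = 0.0060335014.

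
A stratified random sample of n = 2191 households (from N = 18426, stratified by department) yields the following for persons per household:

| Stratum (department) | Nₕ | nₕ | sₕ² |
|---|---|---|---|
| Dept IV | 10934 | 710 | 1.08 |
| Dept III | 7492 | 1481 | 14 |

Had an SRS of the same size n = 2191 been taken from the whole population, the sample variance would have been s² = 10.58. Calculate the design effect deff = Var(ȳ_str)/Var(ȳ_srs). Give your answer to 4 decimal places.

Var(ȳ_str) = Σ Wₕ²(1−fₕ)sₕ²/nₕ with Wₕ = Nₕ/18426:
  Dept IV: (10934/18426)²·(1−710/10934)·1.08/710 = 5.0084482 × 10^-4
  Dept III: (7492/18426)²·(1−1481/7492)·14/1481 = 0.0012538782
  → Var(ȳ_str) = 0.001754723.
Var(ȳ_srs) = (1 − 2191/18426)·10.58/2191 = 0.0042546566.
deff = 0.001754723 / 0.0042546566 = 0.4124.

0.4124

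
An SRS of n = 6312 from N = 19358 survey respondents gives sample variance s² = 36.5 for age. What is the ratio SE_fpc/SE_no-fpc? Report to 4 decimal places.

0.8209

f = n/N = 6312/19358 = 0.32606674.
SE_no-fpc = √(s²/n) = 0.076043647; SE_fpc = √((1−f)s²/n) = 0.062426844.
Ratio = √(1−f) = 0.82093438.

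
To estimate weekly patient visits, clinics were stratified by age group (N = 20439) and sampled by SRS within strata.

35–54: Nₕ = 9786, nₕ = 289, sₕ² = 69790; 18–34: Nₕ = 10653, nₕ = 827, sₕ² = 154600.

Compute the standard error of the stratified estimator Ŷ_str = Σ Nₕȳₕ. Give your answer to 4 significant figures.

Var(Ŷ_str) = Σₕ Nₕ²(1 − fₕ)sₕ²/nₕ.
35–54: 9786²·(1 − 289/9786)·69790/289 = 2.2443315 × 10^10.
18–34: 10653²·(1 − 827/10653)·154600/827 = 1.9568281 × 10^10.
Sum = 4.2011596 × 10^10.
SE = √(4.2011596 × 10^10) = 205000.

205000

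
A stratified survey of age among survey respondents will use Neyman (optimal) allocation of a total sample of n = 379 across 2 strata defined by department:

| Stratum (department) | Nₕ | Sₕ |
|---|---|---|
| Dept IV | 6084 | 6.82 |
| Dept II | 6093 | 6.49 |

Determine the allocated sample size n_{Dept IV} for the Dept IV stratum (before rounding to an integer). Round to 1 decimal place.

194.1

Neyman allocation: nₕ = n·NₕSₕ / Σⱼ NⱼSⱼ.
Σ NⱼSⱼ = 6084·6.82 + 6093·6.49 = 81036.45.
n_{Dept IV} = 379·6084·6.82 / 81036.45 = 194.1.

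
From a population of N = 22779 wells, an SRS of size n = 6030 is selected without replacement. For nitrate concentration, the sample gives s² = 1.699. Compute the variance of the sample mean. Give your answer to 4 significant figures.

Under SRS without replacement, Var(ȳ) = (1 − f)·s²/n with f = n/N = 6030/22779 = 0.26471750.
Var(ȳ) = (1 − 0.26471750)·1.699/6030 = 0.73528250·2.8175788 × 10^-4 = 2.0717164 × 10^-4.

2.072 × 10^-4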